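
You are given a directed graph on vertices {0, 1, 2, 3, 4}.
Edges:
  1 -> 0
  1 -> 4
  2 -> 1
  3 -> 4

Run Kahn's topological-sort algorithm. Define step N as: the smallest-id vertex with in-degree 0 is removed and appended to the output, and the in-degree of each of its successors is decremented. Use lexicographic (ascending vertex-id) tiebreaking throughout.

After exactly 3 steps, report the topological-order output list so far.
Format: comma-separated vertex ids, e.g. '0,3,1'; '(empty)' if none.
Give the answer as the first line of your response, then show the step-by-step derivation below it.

2,1,0

step 1: output 2; order=[2]; indeg=(1,0,0,0,2)
step 2: output 1; order=[2,1]; indeg=(0,0,0,0,1)
step 3: output 0; order=[2,1,0]; indeg=(0,0,0,0,1)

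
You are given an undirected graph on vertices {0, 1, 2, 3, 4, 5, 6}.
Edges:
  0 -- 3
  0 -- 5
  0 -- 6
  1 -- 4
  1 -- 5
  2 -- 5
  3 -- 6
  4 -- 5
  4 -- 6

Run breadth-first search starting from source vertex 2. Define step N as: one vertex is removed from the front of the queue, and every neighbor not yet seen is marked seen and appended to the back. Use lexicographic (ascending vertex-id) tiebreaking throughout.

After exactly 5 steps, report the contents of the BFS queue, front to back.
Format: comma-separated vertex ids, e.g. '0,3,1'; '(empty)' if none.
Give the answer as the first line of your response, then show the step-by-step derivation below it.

3,6

step 1: dequeue 2; queue=[5]; order=2
step 2: dequeue 5; queue=[0,1,4]; order=2,5
step 3: dequeue 0; queue=[1,4,3,6]; order=2,5,0
step 4: dequeue 1; queue=[4,3,6]; order=2,5,0,1
step 5: dequeue 4; queue=[3,6]; order=2,5,0,1,4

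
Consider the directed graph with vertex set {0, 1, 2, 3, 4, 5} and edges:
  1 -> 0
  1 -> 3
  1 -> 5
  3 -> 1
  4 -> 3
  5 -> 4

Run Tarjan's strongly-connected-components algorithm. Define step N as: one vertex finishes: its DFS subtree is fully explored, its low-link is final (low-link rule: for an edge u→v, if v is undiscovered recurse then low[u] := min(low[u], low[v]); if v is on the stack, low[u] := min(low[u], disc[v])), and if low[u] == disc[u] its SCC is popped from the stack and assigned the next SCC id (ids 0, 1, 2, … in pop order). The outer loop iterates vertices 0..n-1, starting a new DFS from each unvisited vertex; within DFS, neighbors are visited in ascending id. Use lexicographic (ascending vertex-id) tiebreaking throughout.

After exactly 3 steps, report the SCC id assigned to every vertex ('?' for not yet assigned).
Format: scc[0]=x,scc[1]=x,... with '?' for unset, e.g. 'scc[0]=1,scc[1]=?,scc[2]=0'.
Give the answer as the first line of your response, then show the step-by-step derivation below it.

scc[0]=0,scc[1]=?,scc[2]=?,scc[3]=?,scc[4]=?,scc[5]=?

step 1: low=(low[0]=0,low[1]=?,low[2]=?,low[3]=?,low[4]=?,low[5]=?); scc=(scc[0]=0,scc[1]=?,scc[2]=?,scc[3]=?,scc[4]=?,scc[5]=?)
step 2: low=(low[0]=0,low[1]=1,low[2]=?,low[3]=1,low[4]=?,low[5]=?); scc=(scc[0]=0,scc[1]=?,scc[2]=?,scc[3]=?,scc[4]=?,scc[5]=?)
step 3: low=(low[0]=0,low[1]=1,low[2]=?,low[3]=1,low[4]=2,low[5]=3); scc=(scc[0]=0,scc[1]=?,scc[2]=?,scc[3]=?,scc[4]=?,scc[5]=?)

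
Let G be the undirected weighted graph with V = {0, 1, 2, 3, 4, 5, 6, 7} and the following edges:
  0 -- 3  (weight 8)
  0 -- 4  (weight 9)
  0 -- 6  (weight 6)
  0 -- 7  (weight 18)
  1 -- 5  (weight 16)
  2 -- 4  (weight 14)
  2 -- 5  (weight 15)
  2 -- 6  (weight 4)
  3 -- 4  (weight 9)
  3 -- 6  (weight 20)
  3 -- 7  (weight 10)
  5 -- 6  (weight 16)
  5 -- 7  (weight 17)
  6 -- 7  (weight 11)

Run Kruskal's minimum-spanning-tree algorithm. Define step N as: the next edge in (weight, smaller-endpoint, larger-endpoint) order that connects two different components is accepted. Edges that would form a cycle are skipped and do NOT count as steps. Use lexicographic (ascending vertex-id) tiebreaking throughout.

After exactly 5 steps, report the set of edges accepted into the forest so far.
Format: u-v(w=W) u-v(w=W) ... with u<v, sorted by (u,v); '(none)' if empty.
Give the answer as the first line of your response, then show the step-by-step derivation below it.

0-3(w=8) 0-4(w=9) 0-6(w=6) 2-6(w=4) 3-7(w=10)

step 1: add edge 2-6 (w=4); MST = {2-6(w=4)}
step 2: add edge 0-6 (w=6); MST = {0-6(w=6) 2-6(w=4)}
step 3: add edge 0-3 (w=8); MST = {0-3(w=8) 0-6(w=6) 2-6(w=4)}
step 4: add edge 0-4 (w=9); MST = {0-3(w=8) 0-4(w=9) 0-6(w=6) 2-6(w=4)}
step 5: add edge 3-7 (w=10); MST = {0-3(w=8) 0-4(w=9) 0-6(w=6) 2-6(w=4) 3-7(w=10)}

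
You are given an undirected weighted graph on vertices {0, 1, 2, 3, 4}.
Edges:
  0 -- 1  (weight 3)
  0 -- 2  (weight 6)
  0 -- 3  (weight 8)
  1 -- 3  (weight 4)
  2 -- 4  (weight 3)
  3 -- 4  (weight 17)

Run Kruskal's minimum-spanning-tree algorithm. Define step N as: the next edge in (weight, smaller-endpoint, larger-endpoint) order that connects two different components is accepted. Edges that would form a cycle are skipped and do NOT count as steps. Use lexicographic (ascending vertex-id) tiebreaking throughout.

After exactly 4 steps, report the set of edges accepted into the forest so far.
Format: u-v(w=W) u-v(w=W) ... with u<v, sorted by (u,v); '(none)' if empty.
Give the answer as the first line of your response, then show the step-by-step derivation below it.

0-1(w=3) 0-2(w=6) 1-3(w=4) 2-4(w=3)

step 1: add edge 0-1 (w=3); MST = {0-1(w=3)}
step 2: add edge 2-4 (w=3); MST = {0-1(w=3) 2-4(w=3)}
step 3: add edge 1-3 (w=4); MST = {0-1(w=3) 1-3(w=4) 2-4(w=3)}
step 4: add edge 0-2 (w=6); MST = {0-1(w=3) 0-2(w=6) 1-3(w=4) 2-4(w=3)}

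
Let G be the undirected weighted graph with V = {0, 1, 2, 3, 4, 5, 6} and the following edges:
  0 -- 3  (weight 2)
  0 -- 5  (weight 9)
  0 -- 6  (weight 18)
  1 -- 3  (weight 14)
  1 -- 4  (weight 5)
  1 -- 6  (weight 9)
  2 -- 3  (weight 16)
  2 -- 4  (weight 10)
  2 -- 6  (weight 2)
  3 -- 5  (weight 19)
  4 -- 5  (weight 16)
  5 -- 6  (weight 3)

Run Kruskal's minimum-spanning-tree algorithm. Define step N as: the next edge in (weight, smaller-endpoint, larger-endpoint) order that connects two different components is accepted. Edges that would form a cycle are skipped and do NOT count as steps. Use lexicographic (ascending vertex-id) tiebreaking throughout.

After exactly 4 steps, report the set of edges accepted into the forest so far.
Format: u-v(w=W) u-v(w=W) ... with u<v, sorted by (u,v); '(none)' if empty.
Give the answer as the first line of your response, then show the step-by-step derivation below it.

0-3(w=2) 1-4(w=5) 2-6(w=2) 5-6(w=3)

step 1: add edge 0-3 (w=2); MST = {0-3(w=2)}
step 2: add edge 2-6 (w=2); MST = {0-3(w=2) 2-6(w=2)}
step 3: add edge 5-6 (w=3); MST = {0-3(w=2) 2-6(w=2) 5-6(w=3)}
step 4: add edge 1-4 (w=5); MST = {0-3(w=2) 1-4(w=5) 2-6(w=2) 5-6(w=3)}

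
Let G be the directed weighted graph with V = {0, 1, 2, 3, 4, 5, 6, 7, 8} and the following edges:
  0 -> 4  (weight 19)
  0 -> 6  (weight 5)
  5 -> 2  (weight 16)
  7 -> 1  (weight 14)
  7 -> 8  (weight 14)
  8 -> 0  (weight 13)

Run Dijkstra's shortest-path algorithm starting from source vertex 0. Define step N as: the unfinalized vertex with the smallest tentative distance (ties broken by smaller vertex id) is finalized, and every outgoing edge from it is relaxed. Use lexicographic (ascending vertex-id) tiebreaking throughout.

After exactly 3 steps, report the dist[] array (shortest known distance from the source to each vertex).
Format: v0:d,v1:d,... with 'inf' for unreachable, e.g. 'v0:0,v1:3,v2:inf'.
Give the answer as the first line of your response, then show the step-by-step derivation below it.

v0:0,v1:inf,v2:inf,v3:inf,v4:19,v5:inf,v6:5,v7:inf,v8:inf

step 1: dist = v0:0,v1:inf,v2:inf,v3:inf,v4:19,v5:inf,v6:5,v7:inf,v8:inf
step 2: dist = v0:0,v1:inf,v2:inf,v3:inf,v4:19,v5:inf,v6:5,v7:inf,v8:inf
step 3: dist = v0:0,v1:inf,v2:inf,v3:inf,v4:19,v5:inf,v6:5,v7:inf,v8:inf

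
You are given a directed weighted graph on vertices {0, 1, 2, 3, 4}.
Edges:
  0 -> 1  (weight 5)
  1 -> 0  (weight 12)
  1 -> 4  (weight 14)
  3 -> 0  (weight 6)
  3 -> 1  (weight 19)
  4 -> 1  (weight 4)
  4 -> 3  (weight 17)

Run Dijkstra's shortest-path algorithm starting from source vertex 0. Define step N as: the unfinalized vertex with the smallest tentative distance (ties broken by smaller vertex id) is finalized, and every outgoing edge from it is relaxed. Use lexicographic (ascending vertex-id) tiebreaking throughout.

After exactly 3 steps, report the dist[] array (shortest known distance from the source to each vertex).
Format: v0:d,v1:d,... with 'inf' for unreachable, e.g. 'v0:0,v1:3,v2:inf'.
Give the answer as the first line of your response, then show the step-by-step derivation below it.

v0:0,v1:5,v2:inf,v3:36,v4:19

step 1: dist = v0:0,v1:5,v2:inf,v3:inf,v4:inf
step 2: dist = v0:0,v1:5,v2:inf,v3:inf,v4:19
step 3: dist = v0:0,v1:5,v2:inf,v3:36,v4:19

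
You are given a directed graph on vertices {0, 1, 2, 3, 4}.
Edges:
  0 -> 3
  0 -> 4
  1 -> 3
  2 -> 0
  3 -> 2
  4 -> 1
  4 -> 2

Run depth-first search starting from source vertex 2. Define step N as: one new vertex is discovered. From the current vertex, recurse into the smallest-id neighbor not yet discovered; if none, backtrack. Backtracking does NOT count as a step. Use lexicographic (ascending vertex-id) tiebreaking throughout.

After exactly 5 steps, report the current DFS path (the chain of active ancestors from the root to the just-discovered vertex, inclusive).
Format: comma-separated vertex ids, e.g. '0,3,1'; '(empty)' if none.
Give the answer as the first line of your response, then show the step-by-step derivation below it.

2,0,4,1

step 1: discover 2; path=2; order=2
step 2: discover 0; path=2>0; order=2,0
step 3: discover 3; path=2>0>3; order=2,0,3
step 4: discover 4; path=2>0>4; order=2,0,3,4
step 5: discover 1; path=2>0>4>1; order=2,0,3,4,1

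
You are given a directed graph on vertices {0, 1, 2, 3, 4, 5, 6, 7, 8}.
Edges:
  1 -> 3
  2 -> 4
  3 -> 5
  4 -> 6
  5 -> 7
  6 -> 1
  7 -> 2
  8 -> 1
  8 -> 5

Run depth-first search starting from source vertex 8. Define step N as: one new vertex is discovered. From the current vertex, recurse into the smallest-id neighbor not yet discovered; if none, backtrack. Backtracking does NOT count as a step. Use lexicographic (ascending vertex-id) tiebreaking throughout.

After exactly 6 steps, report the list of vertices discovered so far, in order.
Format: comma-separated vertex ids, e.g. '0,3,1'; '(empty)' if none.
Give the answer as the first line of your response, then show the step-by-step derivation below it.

8,1,3,5,7,2

step 1: discover 8; path=8; order=8
step 2: discover 1; path=8>1; order=8,1
step 3: discover 3; path=8>1>3; order=8,1,3
step 4: discover 5; path=8>1>3>5; order=8,1,3,5
step 5: discover 7; path=8>1>3>5>7; order=8,1,3,5,7
step 6: discover 2; path=8>1>3>5>7>2; order=8,1,3,5,7,2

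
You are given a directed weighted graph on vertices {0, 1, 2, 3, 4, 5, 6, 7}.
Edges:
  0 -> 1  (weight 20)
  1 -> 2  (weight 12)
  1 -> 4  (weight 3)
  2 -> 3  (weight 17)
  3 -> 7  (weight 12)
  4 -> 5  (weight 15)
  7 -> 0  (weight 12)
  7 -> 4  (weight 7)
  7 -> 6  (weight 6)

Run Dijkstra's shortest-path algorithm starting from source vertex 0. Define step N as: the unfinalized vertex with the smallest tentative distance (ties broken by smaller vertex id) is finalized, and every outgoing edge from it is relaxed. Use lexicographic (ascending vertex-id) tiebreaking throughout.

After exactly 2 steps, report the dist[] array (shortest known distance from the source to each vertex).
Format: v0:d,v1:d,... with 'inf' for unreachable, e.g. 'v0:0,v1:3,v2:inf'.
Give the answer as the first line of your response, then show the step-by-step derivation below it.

v0:0,v1:20,v2:32,v3:inf,v4:23,v5:inf,v6:inf,v7:inf

step 1: dist = v0:0,v1:20,v2:inf,v3:inf,v4:inf,v5:inf,v6:inf,v7:inf
step 2: dist = v0:0,v1:20,v2:32,v3:inf,v4:23,v5:inf,v6:inf,v7:inf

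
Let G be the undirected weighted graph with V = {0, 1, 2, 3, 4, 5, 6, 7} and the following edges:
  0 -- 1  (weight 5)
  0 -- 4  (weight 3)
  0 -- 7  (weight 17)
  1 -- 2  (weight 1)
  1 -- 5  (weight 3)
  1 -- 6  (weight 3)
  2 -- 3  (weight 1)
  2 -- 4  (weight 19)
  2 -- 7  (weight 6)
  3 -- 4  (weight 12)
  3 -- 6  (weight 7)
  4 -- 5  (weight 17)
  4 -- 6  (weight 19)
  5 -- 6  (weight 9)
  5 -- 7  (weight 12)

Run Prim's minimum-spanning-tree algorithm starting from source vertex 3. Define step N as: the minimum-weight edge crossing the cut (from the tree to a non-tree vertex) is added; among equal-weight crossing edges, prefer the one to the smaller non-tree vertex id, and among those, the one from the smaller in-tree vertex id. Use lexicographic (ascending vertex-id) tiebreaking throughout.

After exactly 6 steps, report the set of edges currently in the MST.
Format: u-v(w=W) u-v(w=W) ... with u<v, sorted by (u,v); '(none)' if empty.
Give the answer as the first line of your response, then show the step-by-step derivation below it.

0-1(w=5) 0-4(w=3) 1-2(w=1) 1-5(w=3) 1-6(w=3) 2-3(w=1)

step 1: add edge 2-3 (w=1); MST = {2-3(w=1)}
step 2: add edge 1-2 (w=1); MST = {1-2(w=1) 2-3(w=1)}
step 3: add edge 1-5 (w=3); MST = {1-2(w=1) 1-5(w=3) 2-3(w=1)}
step 4: add edge 1-6 (w=3); MST = {1-2(w=1) 1-5(w=3) 1-6(w=3) 2-3(w=1)}
step 5: add edge 0-1 (w=5); MST = {0-1(w=5) 1-2(w=1) 1-5(w=3) 1-6(w=3) 2-3(w=1)}
step 6: add edge 0-4 (w=3); MST = {0-1(w=5) 0-4(w=3) 1-2(w=1) 1-5(w=3) 1-6(w=3) 2-3(w=1)}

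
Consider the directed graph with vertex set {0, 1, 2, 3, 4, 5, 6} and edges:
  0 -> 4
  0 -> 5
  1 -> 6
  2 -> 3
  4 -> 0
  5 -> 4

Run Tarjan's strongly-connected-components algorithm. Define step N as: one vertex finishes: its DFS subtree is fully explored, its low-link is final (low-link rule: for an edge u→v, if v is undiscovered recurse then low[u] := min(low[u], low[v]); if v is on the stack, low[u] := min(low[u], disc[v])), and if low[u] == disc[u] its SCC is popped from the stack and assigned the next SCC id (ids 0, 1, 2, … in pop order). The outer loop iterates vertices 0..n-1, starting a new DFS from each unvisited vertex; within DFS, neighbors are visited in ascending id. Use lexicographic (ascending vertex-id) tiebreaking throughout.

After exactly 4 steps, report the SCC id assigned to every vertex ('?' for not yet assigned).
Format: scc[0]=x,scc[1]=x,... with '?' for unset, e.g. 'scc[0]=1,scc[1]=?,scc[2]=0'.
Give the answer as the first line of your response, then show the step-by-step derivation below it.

scc[0]=0,scc[1]=?,scc[2]=?,scc[3]=?,scc[4]=0,scc[5]=0,scc[6]=1

step 1: low=(low[0]=0,low[1]=?,low[2]=?,low[3]=?,low[4]=0,low[5]=?,low[6]=?); scc=(scc[0]=?,scc[1]=?,scc[2]=?,scc[3]=?,scc[4]=?,scc[5]=?,scc[6]=?)
step 2: low=(low[0]=0,low[1]=?,low[2]=?,low[3]=?,low[4]=0,low[5]=1,low[6]=?); scc=(scc[0]=?,scc[1]=?,scc[2]=?,scc[3]=?,scc[4]=?,scc[5]=?,scc[6]=?)
step 3: low=(low[0]=0,low[1]=?,low[2]=?,low[3]=?,low[4]=0,low[5]=1,low[6]=?); scc=(scc[0]=0,scc[1]=?,scc[2]=?,scc[3]=?,scc[4]=0,scc[5]=0,scc[6]=?)
step 4: low=(low[0]=0,low[1]=3,low[2]=?,low[3]=?,low[4]=0,low[5]=1,low[6]=4); scc=(scc[0]=0,scc[1]=?,scc[2]=?,scc[3]=?,scc[4]=0,scc[5]=0,scc[6]=1)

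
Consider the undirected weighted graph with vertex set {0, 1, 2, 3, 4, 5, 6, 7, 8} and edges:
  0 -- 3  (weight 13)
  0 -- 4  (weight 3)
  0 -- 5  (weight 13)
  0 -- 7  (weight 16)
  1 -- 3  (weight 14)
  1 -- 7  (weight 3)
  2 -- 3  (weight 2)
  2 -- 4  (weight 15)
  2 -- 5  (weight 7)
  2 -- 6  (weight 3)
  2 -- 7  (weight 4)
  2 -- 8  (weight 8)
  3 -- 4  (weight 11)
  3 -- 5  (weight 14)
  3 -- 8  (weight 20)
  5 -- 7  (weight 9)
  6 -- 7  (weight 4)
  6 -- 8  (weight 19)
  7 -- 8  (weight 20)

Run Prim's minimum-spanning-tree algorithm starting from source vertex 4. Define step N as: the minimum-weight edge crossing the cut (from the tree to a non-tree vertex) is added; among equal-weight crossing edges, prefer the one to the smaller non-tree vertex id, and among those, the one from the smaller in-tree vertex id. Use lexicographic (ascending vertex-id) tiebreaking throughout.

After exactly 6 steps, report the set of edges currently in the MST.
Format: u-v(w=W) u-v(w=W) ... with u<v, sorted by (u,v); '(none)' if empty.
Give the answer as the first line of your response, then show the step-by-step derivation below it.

0-4(w=3) 1-7(w=3) 2-3(w=2) 2-6(w=3) 2-7(w=4) 3-4(w=11)

step 1: add edge 0-4 (w=3); MST = {0-4(w=3)}
step 2: add edge 3-4 (w=11); MST = {0-4(w=3) 3-4(w=11)}
step 3: add edge 2-3 (w=2); MST = {0-4(w=3) 2-3(w=2) 3-4(w=11)}
step 4: add edge 2-6 (w=3); MST = {0-4(w=3) 2-3(w=2) 2-6(w=3) 3-4(w=11)}
step 5: add edge 2-7 (w=4); MST = {0-4(w=3) 2-3(w=2) 2-6(w=3) 2-7(w=4) 3-4(w=11)}
step 6: add edge 1-7 (w=3); MST = {0-4(w=3) 1-7(w=3) 2-3(w=2) 2-6(w=3) 2-7(w=4) 3-4(w=11)}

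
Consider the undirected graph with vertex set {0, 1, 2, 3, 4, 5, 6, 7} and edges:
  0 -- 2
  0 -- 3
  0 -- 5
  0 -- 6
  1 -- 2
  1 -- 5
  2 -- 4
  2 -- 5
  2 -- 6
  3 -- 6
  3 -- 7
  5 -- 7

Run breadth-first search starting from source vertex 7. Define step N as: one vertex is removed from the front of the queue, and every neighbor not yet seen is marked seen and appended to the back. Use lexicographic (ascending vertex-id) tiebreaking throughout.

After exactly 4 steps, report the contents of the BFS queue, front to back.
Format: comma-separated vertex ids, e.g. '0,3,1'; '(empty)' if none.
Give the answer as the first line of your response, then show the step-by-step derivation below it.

6,1,2

step 1: dequeue 7; queue=[3,5]; order=7
step 2: dequeue 3; queue=[5,0,6]; order=7,3
step 3: dequeue 5; queue=[0,6,1,2]; order=7,3,5
step 4: dequeue 0; queue=[6,1,2]; order=7,3,5,0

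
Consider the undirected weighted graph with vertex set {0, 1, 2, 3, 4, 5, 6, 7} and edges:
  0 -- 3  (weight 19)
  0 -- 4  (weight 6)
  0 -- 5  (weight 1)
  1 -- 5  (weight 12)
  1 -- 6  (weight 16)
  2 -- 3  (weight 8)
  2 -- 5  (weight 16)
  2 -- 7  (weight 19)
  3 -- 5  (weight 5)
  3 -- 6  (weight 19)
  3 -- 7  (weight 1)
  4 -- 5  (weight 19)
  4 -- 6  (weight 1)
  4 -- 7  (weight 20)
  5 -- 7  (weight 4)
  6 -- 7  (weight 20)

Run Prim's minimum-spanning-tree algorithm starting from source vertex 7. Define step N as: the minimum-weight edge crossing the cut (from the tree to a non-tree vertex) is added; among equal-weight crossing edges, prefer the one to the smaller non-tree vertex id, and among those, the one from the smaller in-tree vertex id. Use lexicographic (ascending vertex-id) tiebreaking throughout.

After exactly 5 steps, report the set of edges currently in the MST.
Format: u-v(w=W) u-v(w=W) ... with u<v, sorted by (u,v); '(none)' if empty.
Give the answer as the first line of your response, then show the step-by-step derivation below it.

0-4(w=6) 0-5(w=1) 3-7(w=1) 4-6(w=1) 5-7(w=4)

step 1: add edge 3-7 (w=1); MST = {3-7(w=1)}
step 2: add edge 5-7 (w=4); MST = {3-7(w=1) 5-7(w=4)}
step 3: add edge 0-5 (w=1); MST = {0-5(w=1) 3-7(w=1) 5-7(w=4)}
step 4: add edge 0-4 (w=6); MST = {0-4(w=6) 0-5(w=1) 3-7(w=1) 5-7(w=4)}
step 5: add edge 4-6 (w=1); MST = {0-4(w=6) 0-5(w=1) 3-7(w=1) 4-6(w=1) 5-7(w=4)}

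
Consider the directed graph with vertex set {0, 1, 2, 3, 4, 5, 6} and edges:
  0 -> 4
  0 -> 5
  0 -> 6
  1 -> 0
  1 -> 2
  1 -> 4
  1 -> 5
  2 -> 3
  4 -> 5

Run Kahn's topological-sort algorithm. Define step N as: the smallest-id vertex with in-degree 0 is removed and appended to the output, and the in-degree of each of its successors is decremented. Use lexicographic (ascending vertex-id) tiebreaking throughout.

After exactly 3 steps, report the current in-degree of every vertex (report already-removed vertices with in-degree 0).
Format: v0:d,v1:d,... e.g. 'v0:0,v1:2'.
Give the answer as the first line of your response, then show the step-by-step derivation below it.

v0:0,v1:0,v2:0,v3:0,v4:0,v5:1,v6:0

step 1: output 1; order=[1]; indeg=(0,0,0,1,1,2,1)
step 2: output 0; order=[1,0]; indeg=(0,0,0,1,0,1,0)
step 3: output 2; order=[1,0,2]; indeg=(0,0,0,0,0,1,0)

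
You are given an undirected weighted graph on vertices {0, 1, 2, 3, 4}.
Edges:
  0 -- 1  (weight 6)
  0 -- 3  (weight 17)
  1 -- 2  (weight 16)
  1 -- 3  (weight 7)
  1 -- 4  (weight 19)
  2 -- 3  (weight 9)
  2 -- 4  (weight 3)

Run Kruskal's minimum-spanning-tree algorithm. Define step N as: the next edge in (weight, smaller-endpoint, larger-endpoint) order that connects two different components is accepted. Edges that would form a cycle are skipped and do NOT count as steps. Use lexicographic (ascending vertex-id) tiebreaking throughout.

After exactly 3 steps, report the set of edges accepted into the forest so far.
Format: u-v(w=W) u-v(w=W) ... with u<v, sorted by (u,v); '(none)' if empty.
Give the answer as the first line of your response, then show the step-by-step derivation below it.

0-1(w=6) 1-3(w=7) 2-4(w=3)

step 1: add edge 2-4 (w=3); MST = {2-4(w=3)}
step 2: add edge 0-1 (w=6); MST = {0-1(w=6) 2-4(w=3)}
step 3: add edge 1-3 (w=7); MST = {0-1(w=6) 1-3(w=7) 2-4(w=3)}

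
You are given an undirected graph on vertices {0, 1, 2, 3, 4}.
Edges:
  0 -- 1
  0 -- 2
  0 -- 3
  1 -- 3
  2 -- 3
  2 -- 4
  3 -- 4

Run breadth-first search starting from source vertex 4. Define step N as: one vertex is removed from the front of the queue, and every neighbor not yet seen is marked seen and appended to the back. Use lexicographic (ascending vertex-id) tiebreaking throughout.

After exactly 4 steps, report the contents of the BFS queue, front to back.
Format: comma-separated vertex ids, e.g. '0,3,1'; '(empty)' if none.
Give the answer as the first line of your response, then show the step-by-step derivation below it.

1

step 1: dequeue 4; queue=[2,3]; order=4
step 2: dequeue 2; queue=[3,0]; order=4,2
step 3: dequeue 3; queue=[0,1]; order=4,2,3
step 4: dequeue 0; queue=[1]; order=4,2,3,0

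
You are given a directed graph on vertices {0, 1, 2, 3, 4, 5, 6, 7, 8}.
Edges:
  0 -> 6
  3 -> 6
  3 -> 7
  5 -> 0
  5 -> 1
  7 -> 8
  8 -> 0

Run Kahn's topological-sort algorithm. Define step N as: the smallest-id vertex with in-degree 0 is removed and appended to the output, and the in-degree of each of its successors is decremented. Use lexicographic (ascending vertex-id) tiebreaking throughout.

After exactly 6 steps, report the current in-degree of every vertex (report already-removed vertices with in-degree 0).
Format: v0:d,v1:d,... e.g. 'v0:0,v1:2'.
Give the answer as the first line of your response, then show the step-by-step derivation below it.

v0:1,v1:0,v2:0,v3:0,v4:0,v5:0,v6:1,v7:0,v8:0

step 1: output 2; order=[2]; indeg=(2,1,0,0,0,0,2,1,1)
step 2: output 3; order=[2,3]; indeg=(2,1,0,0,0,0,1,0,1)
step 3: output 4; order=[2,3,4]; indeg=(2,1,0,0,0,0,1,0,1)
step 4: output 5; order=[2,3,4,5]; indeg=(1,0,0,0,0,0,1,0,1)
step 5: output 1; order=[2,3,4,5,1]; indeg=(1,0,0,0,0,0,1,0,1)
step 6: output 7; order=[2,3,4,5,1,7]; indeg=(1,0,0,0,0,0,1,0,0)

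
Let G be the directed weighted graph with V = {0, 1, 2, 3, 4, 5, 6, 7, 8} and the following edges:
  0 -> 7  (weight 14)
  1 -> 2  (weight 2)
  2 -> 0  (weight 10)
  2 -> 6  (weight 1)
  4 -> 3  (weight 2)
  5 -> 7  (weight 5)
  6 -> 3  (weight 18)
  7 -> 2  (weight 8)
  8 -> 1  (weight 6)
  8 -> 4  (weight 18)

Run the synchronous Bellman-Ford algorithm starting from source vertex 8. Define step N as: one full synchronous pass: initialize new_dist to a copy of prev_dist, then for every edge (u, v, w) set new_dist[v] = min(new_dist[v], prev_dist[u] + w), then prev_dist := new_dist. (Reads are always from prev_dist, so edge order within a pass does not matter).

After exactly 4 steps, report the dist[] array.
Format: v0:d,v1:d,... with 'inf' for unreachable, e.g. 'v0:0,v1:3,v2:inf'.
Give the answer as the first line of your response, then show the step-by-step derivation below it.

v0:18,v1:6,v2:8,v3:20,v4:18,v5:inf,v6:9,v7:32,v8:0

step 1: dist = v0:inf,v1:6,v2:inf,v3:inf,v4:18,v5:inf,v6:inf,v7:inf,v8:0
step 2: dist = v0:inf,v1:6,v2:8,v3:20,v4:18,v5:inf,v6:inf,v7:inf,v8:0
step 3: dist = v0:18,v1:6,v2:8,v3:20,v4:18,v5:inf,v6:9,v7:inf,v8:0
step 4: dist = v0:18,v1:6,v2:8,v3:20,v4:18,v5:inf,v6:9,v7:32,v8:0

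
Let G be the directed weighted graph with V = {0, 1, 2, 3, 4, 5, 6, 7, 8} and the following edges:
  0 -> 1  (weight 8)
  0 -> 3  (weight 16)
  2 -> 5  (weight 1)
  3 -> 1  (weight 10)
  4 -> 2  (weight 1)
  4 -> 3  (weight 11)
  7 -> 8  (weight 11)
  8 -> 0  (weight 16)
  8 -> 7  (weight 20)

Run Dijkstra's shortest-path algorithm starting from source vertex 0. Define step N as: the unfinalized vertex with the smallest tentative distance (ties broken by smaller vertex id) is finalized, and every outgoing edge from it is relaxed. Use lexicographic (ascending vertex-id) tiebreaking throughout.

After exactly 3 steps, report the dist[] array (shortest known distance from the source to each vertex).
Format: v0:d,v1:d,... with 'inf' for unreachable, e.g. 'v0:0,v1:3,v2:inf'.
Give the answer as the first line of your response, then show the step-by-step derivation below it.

v0:0,v1:8,v2:inf,v3:16,v4:inf,v5:inf,v6:inf,v7:inf,v8:inf

step 1: dist = v0:0,v1:8,v2:inf,v3:16,v4:inf,v5:inf,v6:inf,v7:inf,v8:inf
step 2: dist = v0:0,v1:8,v2:inf,v3:16,v4:inf,v5:inf,v6:inf,v7:inf,v8:inf
step 3: dist = v0:0,v1:8,v2:inf,v3:16,v4:inf,v5:inf,v6:inf,v7:inf,v8:inf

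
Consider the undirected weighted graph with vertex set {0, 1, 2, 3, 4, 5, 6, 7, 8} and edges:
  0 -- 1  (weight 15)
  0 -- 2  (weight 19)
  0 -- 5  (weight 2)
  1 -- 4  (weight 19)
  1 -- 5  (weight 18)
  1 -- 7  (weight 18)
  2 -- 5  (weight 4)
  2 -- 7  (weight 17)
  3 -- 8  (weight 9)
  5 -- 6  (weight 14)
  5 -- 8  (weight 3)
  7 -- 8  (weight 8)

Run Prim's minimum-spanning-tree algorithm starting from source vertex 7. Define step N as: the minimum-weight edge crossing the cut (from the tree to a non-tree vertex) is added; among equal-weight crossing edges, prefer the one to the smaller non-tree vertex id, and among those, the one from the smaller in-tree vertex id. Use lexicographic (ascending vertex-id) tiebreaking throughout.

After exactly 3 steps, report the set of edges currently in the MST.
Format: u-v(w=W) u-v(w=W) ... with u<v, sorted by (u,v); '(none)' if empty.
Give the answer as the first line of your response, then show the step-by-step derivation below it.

0-5(w=2) 5-8(w=3) 7-8(w=8)

step 1: add edge 7-8 (w=8); MST = {7-8(w=8)}
step 2: add edge 5-8 (w=3); MST = {5-8(w=3) 7-8(w=8)}
step 3: add edge 0-5 (w=2); MST = {0-5(w=2) 5-8(w=3) 7-8(w=8)}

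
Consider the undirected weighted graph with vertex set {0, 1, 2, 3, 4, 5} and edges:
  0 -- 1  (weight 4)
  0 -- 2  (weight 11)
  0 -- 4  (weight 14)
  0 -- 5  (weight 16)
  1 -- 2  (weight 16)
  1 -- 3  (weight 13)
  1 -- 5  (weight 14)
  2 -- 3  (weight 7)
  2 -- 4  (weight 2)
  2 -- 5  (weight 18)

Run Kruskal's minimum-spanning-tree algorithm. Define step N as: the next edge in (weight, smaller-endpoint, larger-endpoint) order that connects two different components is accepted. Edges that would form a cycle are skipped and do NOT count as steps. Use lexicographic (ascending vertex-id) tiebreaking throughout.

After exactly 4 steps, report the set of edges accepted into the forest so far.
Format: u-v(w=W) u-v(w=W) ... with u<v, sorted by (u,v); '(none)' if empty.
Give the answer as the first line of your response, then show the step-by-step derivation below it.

0-1(w=4) 0-2(w=11) 2-3(w=7) 2-4(w=2)

step 1: add edge 2-4 (w=2); MST = {2-4(w=2)}
step 2: add edge 0-1 (w=4); MST = {0-1(w=4) 2-4(w=2)}
step 3: add edge 2-3 (w=7); MST = {0-1(w=4) 2-3(w=7) 2-4(w=2)}
step 4: add edge 0-2 (w=11); MST = {0-1(w=4) 0-2(w=11) 2-3(w=7) 2-4(w=2)}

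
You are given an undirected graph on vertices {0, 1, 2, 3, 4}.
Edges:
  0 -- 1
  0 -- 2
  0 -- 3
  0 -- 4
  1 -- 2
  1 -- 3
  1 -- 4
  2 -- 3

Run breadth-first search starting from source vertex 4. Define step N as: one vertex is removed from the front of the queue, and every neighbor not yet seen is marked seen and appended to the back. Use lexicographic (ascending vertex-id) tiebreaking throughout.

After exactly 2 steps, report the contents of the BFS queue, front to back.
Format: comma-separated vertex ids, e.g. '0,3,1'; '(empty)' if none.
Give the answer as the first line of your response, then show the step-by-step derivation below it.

1,2,3

step 1: dequeue 4; queue=[0,1]; order=4
step 2: dequeue 0; queue=[1,2,3]; order=4,0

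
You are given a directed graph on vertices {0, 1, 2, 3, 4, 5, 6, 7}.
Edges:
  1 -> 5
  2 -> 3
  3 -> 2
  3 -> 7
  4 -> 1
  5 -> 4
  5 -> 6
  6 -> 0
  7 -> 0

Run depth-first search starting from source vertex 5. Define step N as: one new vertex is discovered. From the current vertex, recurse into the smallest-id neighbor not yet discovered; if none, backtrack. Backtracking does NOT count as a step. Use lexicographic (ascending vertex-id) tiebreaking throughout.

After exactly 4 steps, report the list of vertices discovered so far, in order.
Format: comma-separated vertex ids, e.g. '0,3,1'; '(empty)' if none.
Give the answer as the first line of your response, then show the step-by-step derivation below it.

5,4,1,6

step 1: discover 5; path=5; order=5
step 2: discover 4; path=5>4; order=5,4
step 3: discover 1; path=5>4>1; order=5,4,1
step 4: discover 6; path=5>6; order=5,4,1,6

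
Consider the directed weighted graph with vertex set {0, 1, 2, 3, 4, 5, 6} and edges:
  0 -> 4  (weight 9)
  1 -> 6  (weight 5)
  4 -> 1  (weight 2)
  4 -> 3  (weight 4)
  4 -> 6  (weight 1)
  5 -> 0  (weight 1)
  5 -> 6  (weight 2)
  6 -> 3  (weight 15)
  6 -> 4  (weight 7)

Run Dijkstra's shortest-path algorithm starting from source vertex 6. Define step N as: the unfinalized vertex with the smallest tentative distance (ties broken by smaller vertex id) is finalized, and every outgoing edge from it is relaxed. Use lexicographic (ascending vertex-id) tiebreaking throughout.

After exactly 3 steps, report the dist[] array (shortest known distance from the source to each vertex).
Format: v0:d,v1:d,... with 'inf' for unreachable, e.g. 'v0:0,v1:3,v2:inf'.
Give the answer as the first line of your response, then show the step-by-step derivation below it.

v0:inf,v1:9,v2:inf,v3:11,v4:7,v5:inf,v6:0

step 1: dist = v0:inf,v1:inf,v2:inf,v3:15,v4:7,v5:inf,v6:0
step 2: dist = v0:inf,v1:9,v2:inf,v3:11,v4:7,v5:inf,v6:0
step 3: dist = v0:inf,v1:9,v2:inf,v3:11,v4:7,v5:inf,v6:0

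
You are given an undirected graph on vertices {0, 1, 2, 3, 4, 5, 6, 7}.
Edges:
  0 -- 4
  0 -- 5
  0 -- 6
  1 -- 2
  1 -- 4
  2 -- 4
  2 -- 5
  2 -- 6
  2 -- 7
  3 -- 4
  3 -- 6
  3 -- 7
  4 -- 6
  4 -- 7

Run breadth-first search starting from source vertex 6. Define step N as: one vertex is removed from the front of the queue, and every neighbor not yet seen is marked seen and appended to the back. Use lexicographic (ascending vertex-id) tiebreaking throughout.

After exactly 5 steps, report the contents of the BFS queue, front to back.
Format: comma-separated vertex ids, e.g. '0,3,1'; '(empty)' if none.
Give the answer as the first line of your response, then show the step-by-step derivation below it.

5,1,7

step 1: dequeue 6; queue=[0,2,3,4]; order=6
step 2: dequeue 0; queue=[2,3,4,5]; order=6,0
step 3: dequeue 2; queue=[3,4,5,1,7]; order=6,0,2
step 4: dequeue 3; queue=[4,5,1,7]; order=6,0,2,3
step 5: dequeue 4; queue=[5,1,7]; order=6,0,2,3,4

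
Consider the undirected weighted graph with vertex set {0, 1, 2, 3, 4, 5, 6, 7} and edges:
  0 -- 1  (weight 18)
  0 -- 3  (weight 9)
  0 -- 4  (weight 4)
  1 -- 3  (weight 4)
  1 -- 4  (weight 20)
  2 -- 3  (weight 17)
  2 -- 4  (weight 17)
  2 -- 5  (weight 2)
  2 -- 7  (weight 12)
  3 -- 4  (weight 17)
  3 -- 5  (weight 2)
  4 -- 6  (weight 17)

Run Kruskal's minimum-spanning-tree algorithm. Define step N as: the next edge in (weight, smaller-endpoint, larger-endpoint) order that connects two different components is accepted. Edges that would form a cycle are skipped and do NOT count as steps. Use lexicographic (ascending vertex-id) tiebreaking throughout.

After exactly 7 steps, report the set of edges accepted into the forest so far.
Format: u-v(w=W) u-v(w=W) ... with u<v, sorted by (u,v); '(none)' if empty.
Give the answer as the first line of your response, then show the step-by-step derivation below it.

0-3(w=9) 0-4(w=4) 1-3(w=4) 2-5(w=2) 2-7(w=12) 3-5(w=2) 4-6(w=17)

step 1: add edge 2-5 (w=2); MST = {2-5(w=2)}
step 2: add edge 3-5 (w=2); MST = {2-5(w=2) 3-5(w=2)}
step 3: add edge 0-4 (w=4); MST = {0-4(w=4) 2-5(w=2) 3-5(w=2)}
step 4: add edge 1-3 (w=4); MST = {0-4(w=4) 1-3(w=4) 2-5(w=2) 3-5(w=2)}
step 5: add edge 0-3 (w=9); MST = {0-3(w=9) 0-4(w=4) 1-3(w=4) 2-5(w=2) 3-5(w=2)}
step 6: add edge 2-7 (w=12); MST = {0-3(w=9) 0-4(w=4) 1-3(w=4) 2-5(w=2) 2-7(w=12) 3-5(w=2)}
step 7: add edge 4-6 (w=17); MST = {0-3(w=9) 0-4(w=4) 1-3(w=4) 2-5(w=2) 2-7(w=12) 3-5(w=2) 4-6(w=17)}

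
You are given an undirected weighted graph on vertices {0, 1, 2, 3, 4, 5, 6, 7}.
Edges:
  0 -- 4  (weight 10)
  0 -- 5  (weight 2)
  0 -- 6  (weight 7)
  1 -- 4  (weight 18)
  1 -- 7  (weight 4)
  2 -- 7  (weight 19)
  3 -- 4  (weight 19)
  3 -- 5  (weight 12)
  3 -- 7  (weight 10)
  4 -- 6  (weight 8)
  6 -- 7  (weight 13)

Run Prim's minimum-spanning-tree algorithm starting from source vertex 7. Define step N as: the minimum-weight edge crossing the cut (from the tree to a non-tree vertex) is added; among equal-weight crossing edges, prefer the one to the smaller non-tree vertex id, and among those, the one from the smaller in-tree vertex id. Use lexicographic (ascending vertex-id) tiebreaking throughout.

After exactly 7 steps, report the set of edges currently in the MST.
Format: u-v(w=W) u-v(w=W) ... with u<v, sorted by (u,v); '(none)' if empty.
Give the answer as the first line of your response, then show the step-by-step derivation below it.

0-5(w=2) 0-6(w=7) 1-7(w=4) 2-7(w=19) 3-5(w=12) 3-7(w=10) 4-6(w=8)

step 1: add edge 1-7 (w=4); MST = {1-7(w=4)}
step 2: add edge 3-7 (w=10); MST = {1-7(w=4) 3-7(w=10)}
step 3: add edge 3-5 (w=12); MST = {1-7(w=4) 3-5(w=12) 3-7(w=10)}
step 4: add edge 0-5 (w=2); MST = {0-5(w=2) 1-7(w=4) 3-5(w=12) 3-7(w=10)}
step 5: add edge 0-6 (w=7); MST = {0-5(w=2) 0-6(w=7) 1-7(w=4) 3-5(w=12) 3-7(w=10)}
step 6: add edge 4-6 (w=8); MST = {0-5(w=2) 0-6(w=7) 1-7(w=4) 3-5(w=12) 3-7(w=10) 4-6(w=8)}
step 7: add edge 2-7 (w=19); MST = {0-5(w=2) 0-6(w=7) 1-7(w=4) 2-7(w=19) 3-5(w=12) 3-7(w=10) 4-6(w=8)}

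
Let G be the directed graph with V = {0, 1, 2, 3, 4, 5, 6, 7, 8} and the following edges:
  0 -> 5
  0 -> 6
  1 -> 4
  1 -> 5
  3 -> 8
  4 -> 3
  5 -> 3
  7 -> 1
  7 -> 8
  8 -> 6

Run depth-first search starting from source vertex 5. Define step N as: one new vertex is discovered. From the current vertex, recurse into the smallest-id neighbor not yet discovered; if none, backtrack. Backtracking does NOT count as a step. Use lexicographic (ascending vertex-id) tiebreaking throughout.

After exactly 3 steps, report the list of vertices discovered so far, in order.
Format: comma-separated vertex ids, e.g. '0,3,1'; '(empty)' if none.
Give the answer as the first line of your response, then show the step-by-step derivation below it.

5,3,8

step 1: discover 5; path=5; order=5
step 2: discover 3; path=5>3; order=5,3
step 3: discover 8; path=5>3>8; order=5,3,8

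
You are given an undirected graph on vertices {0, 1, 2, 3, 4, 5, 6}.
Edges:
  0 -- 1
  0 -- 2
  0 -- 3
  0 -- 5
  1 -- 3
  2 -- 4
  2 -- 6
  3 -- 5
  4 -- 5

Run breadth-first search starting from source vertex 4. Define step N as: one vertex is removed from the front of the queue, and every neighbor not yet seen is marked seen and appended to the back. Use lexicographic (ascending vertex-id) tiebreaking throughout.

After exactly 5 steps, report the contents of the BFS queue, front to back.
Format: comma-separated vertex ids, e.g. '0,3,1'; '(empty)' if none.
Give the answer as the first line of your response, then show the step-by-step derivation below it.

3,1

step 1: dequeue 4; queue=[2,5]; order=4
step 2: dequeue 2; queue=[5,0,6]; order=4,2
step 3: dequeue 5; queue=[0,6,3]; order=4,2,5
step 4: dequeue 0; queue=[6,3,1]; order=4,2,5,0
step 5: dequeue 6; queue=[3,1]; order=4,2,5,0,6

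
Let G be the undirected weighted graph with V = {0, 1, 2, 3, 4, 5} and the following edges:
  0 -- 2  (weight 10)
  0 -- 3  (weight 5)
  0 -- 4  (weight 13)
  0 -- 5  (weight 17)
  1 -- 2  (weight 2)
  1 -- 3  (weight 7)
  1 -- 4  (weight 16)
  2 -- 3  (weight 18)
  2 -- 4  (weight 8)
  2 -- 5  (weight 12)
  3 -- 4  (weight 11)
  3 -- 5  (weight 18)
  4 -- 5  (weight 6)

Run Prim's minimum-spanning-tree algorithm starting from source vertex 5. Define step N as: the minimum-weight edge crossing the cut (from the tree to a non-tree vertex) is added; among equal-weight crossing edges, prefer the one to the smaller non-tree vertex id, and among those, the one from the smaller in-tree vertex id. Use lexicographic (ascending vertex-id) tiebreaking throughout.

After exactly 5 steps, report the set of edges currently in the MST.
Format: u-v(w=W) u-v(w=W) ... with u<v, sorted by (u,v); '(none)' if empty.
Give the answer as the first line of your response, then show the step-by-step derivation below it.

0-3(w=5) 1-2(w=2) 1-3(w=7) 2-4(w=8) 4-5(w=6)

step 1: add edge 4-5 (w=6); MST = {4-5(w=6)}
step 2: add edge 2-4 (w=8); MST = {2-4(w=8) 4-5(w=6)}
step 3: add edge 1-2 (w=2); MST = {1-2(w=2) 2-4(w=8) 4-5(w=6)}
step 4: add edge 1-3 (w=7); MST = {1-2(w=2) 1-3(w=7) 2-4(w=8) 4-5(w=6)}
step 5: add edge 0-3 (w=5); MST = {0-3(w=5) 1-2(w=2) 1-3(w=7) 2-4(w=8) 4-5(w=6)}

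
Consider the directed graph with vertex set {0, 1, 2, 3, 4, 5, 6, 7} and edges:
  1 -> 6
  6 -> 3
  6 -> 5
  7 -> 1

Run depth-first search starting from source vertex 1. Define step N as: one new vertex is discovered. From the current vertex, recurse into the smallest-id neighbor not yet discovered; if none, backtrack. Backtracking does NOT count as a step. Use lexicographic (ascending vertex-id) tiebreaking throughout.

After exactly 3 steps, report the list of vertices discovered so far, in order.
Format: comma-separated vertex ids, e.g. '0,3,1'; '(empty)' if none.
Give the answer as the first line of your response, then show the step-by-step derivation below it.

1,6,3

step 1: discover 1; path=1; order=1
step 2: discover 6; path=1>6; order=1,6
step 3: discover 3; path=1>6>3; order=1,6,3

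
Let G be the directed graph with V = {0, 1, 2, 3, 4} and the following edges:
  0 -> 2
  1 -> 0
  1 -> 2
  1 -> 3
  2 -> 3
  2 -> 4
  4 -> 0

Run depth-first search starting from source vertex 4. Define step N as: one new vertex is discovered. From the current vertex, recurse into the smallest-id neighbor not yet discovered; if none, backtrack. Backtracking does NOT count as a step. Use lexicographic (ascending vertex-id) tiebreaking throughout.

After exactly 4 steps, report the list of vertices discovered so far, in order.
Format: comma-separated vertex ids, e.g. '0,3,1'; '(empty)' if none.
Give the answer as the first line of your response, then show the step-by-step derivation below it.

4,0,2,3

step 1: discover 4; path=4; order=4
step 2: discover 0; path=4>0; order=4,0
step 3: discover 2; path=4>0>2; order=4,0,2
step 4: discover 3; path=4>0>2>3; order=4,0,2,3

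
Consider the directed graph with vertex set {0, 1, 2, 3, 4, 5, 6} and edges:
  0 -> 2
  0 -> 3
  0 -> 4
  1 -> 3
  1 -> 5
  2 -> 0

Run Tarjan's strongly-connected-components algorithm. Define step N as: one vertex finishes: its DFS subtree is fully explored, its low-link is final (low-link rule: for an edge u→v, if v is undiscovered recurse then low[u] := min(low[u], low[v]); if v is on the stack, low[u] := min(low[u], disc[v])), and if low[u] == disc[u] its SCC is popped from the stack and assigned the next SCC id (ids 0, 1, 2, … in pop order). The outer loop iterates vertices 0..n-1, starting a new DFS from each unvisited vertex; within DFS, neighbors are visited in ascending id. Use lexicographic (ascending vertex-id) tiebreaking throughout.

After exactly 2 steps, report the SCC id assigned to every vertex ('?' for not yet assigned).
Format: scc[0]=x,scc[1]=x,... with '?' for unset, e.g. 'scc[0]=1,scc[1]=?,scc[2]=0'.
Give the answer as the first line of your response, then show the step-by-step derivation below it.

scc[0]=?,scc[1]=?,scc[2]=?,scc[3]=0,scc[4]=?,scc[5]=?,scc[6]=?

step 1: low=(low[0]=0,low[1]=?,low[2]=0,low[3]=?,low[4]=?,low[5]=?,low[6]=?); scc=(scc[0]=?,scc[1]=?,scc[2]=?,scc[3]=?,scc[4]=?,scc[5]=?,scc[6]=?)
step 2: low=(low[0]=0,low[1]=?,low[2]=0,low[3]=2,low[4]=?,low[5]=?,low[6]=?); scc=(scc[0]=?,scc[1]=?,scc[2]=?,scc[3]=0,scc[4]=?,scc[5]=?,scc[6]=?)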